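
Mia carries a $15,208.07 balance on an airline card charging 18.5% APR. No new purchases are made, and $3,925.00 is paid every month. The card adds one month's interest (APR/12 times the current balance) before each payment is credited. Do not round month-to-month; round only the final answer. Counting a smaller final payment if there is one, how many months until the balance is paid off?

5 months

Monthly rate r = 18.5%/12 = 1.54167% = 0.0154167.
Recurrence: B ← B·(1+r) − $3,925.00.
Month 1: interest $234.46; balance after payment $11,517.53.
Month 2: interest $177.56; balance after payment $7,770.09.
Month 3: interest $119.79; balance after payment $3,964.88.
Month 4: interest $61.13; balance after payment $101.00.
Month 5: interest $1.56; balance after payment $0.00.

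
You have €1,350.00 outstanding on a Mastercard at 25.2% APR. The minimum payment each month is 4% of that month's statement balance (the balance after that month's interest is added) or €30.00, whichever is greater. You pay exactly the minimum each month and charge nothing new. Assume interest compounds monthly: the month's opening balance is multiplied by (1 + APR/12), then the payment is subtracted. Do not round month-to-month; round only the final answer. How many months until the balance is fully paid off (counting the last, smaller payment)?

66 months

Monthly rate r = 25.2%/12 = 2.1% = 0.021.
While 4% of the post-interest balance exceeds €30.00, each month B ← (B·(1+r))·(1 − 0.04), i.e. B shrinks by the factor (1+r)·0.96 = 0.98016.
This holds for months 1–31. Entering month 32 the balance is €725.34; 4% of the post-interest balance is now below €30.00, so the flat €30.00 minimum applies from here.
From month 32 a fixed €30.00 at rate r clears €725.34 in 35 more payments. Total: 31 + 35 = 66 months.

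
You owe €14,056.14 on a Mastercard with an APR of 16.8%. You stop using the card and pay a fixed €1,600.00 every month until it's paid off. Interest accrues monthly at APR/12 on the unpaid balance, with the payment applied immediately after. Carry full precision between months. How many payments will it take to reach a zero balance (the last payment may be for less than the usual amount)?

Monthly rate r = 16.8%/12 = 1.4% = 0.014.
Recurrence: B ← B·(1+r) − €1,600.00.
Month 1: interest €196.79; balance after payment €12,652.93.
Month 2: interest €177.14; balance after payment €11,230.07.
Closed form: n = −ln(1 − rB₀/P)/ln(1+r) = −ln(0.87701)/ln(1.014) ≈ 9.440, so the balance reaches zero during payment 10.

10 months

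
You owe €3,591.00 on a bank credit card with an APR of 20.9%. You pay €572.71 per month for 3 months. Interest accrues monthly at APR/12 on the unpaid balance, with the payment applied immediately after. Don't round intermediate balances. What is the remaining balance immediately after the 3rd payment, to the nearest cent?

€2,033.69

Monthly rate r = 20.9%/12 = 1.74167% = 0.0174167.
Each month: B ← B·(1+r) − €572.71.
Month 1: interest €62.54; balance after payment €3,080.83.
Month 2: interest €53.66; balance after payment €2,561.78.
Month 3: interest €44.62; balance after payment €2,033.69.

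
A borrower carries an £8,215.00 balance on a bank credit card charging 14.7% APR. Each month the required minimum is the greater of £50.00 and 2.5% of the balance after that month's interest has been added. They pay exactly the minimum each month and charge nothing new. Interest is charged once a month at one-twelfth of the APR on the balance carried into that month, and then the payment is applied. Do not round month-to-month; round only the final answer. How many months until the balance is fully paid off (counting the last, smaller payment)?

Monthly rate r = 14.7%/12 = 1.225% = 0.01225.
While 2.5% of the post-interest balance exceeds £50.00, each month B ← (B·(1+r))·(1 − 0.025), i.e. B shrinks by the factor (1+r)·0.975 = 0.98694.
This holds for months 1–109. Entering month 110 the balance is £1,961.01; 2.5% of the post-interest balance is now below £50.00, so the flat £50.00 minimum applies from here.
From month 110 a fixed £50.00 at rate r clears £1,961.01 in 54 more payments. Total: 109 + 54 = 163 months.

163 months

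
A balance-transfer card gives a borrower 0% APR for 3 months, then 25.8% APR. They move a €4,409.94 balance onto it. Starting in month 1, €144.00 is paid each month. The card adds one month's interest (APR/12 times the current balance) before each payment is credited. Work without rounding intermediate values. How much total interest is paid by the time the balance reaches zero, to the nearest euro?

€2,123

Promo months 1–3 at r₀ = 0%/12 = 0; months 4+ at r₁ = 25.8%/12 = 0.0215.
After month 3 (no interest yet): B = €4,409.94 − 3·€144.00 = €3,977.94.
Then at r₁ with €144.00/mo: n₂ = −ln(1 − r₁·B/P)/ln(1+r₁) ≈ 42.37 → 43 more payments.
Total paid = 45·€144.00 + €53.13 = €6,533.13; interest = €6,533.13 − €4,409.94 = €2,123.19.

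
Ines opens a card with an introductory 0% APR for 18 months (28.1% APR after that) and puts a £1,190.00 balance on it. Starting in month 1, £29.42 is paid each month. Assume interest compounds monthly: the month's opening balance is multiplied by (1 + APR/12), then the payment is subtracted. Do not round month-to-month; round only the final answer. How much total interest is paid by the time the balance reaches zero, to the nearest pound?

Promo months 1–18 at r₀ = 0%/12 = 0; months 19+ at r₁ = 28.1%/12 = 0.0234167.
After month 18 (no interest yet): B = £1,190.00 − 18·£29.42 = £660.44.
Then at r₁ with £29.42/mo: n₂ = −ln(1 − r₁·B/P)/ln(1+r₁) ≈ 32.22 → 33 more payments.
Total paid = 50·£29.42 + £6.62 = £1,477.62; interest = £1,477.62 − £1,190.00 = £287.62.

£288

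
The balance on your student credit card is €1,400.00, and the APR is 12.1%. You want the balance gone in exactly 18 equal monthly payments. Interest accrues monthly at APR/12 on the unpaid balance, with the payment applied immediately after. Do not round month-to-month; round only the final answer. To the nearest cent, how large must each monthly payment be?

Monthly rate r = 12.1%/12 = 1.00833% = 0.0100833.
Level-payment amortization: P = B₀·r / (1 − (1+r)^(−n)) = 1400.00·0.0100833 / (1 − 1.01008^(−18)).
Denominator 1 − (1+r)^(−18) = 0.165223323.
P = 14.1167 / 0.165223323 ≈ 85.44.

€85.44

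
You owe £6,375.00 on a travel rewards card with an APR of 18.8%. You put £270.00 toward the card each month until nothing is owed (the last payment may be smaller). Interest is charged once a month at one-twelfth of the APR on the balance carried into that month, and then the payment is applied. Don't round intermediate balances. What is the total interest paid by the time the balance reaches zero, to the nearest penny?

£1,647.83

Monthly rate r = 18.8%/12 = 1.56667% = 0.0156667.
Payoff takes n = ⌈−ln(1 − rB₀/P)/ln(1+r)⌉ = ⌈29.713⌉ = 30 payments; the last is £192.83.
Total paid = 29·£270.00 + £192.83 = £8,022.83.
Total interest = total paid − principal = £8,022.83 − £6,375.00 = £1,647.83.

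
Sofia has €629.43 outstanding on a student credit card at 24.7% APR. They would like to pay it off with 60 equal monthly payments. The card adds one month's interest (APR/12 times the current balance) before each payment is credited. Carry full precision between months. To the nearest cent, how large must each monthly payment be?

Monthly rate r = 24.7%/12 = 2.05833% = 0.0205833.
Level-payment amortization: P = B₀·r / (1 − (1+r)^(−n)) = 629.43·0.0205833 / (1 − 1.02058^(−60)).
Denominator 1 − (1+r)^(−60) = 0.705495665.
P = 12.9558 / 0.705495665 ≈ 18.36.

€18.36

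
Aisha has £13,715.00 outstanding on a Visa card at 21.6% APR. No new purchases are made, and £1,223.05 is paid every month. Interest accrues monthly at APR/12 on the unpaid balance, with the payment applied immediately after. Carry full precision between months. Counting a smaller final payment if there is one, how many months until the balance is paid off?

13 months

Monthly rate r = 21.6%/12 = 1.8% = 0.018.
Recurrence: B ← B·(1+r) − £1,223.05.
Month 1: interest £246.87; balance after payment £12,738.82.
Month 2: interest £229.30; balance after payment £11,745.07.
Closed form: n = −ln(1 − rB₀/P)/ln(1+r) = −ln(0.79815)/ln(1.018) ≈ 12.638, so the balance reaches zero during payment 13.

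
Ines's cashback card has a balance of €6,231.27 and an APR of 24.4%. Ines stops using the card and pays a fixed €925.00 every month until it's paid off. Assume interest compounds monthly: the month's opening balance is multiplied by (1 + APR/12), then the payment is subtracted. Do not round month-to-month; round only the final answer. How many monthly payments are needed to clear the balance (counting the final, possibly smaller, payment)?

8 months

Monthly rate r = 24.4%/12 = 2.03333% = 0.0203333.
Recurrence: B ← B·(1+r) − €925.00.
Month 1: interest €126.70; balance after payment €5,432.97.
Month 2: interest €110.47; balance after payment €4,618.44.
Closed form: n = −ln(1 − rB₀/P)/ln(1+r) = −ln(0.86302)/ln(1.02033) ≈ 7.318, so the balance reaches zero during payment 8.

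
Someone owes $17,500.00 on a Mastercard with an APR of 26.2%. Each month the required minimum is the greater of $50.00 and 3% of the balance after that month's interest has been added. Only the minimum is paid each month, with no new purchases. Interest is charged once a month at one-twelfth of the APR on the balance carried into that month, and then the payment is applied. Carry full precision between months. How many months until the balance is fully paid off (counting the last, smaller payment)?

326 months

Monthly rate r = 26.2%/12 = 2.18333% = 0.0218333.
While 3% of the post-interest balance exceeds $50.00, each month B ← (B·(1+r))·(1 − 0.03), i.e. B shrinks by the factor (1+r)·0.97 = 0.99118.
This holds for months 1–268. Entering month 269 the balance is $1,628.25; 3% of the post-interest balance is now below $50.00, so the flat $50.00 minimum applies from here.
From month 269 a fixed $50.00 at rate r clears $1,628.25 in 58 more payments. Total: 268 + 58 = 326 months.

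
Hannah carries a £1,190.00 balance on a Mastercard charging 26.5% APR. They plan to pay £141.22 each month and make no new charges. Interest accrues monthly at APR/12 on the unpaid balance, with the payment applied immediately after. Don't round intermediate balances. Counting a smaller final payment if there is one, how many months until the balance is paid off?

Monthly rate r = 26.5%/12 = 2.20833% = 0.0220833.
Recurrence: B ← B·(1+r) − £141.22.
Month 1: interest £26.28; balance after payment £1,075.06.
Month 2: interest £23.74; balance after payment £957.58.
Closed form: n = −ln(1 − rB₀/P)/ln(1+r) = −ln(0.81391)/ln(1.02208) ≈ 9.426, so the balance reaches zero during payment 10.

10 payments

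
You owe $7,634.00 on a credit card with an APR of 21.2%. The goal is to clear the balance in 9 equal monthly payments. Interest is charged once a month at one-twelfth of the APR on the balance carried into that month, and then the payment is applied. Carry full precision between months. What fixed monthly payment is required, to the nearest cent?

Monthly rate r = 21.2%/12 = 1.76667% = 0.0176667.
Level-payment amortization: P = B₀·r / (1 − (1+r)^(−n)) = 7634.00·0.0176667 / (1 − 1.01767^(−9)).
Denominator 1 − (1+r)^(−9) = 0.145818711.
P = 134.867 / 0.145818711 ≈ 924.90.

$924.90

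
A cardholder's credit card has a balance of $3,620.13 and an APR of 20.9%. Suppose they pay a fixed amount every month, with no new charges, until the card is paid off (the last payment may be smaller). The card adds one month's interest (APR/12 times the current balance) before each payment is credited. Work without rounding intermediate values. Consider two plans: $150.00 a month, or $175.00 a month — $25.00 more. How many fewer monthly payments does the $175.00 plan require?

6 fewer payments

Monthly rate r = 20.9%/12 = 1.74167% = 0.0174167.
At $150.00/mo: n = ⌈−ln(1 − rB₀/P)/ln(1+r)⌉ = 32 payments (last $87.54); total interest = total paid − $3,620.13 = $1,117.41.
At $175.00/mo: 26 payments (last $152.91); total interest $907.78.
Payments saved = 32 − 26 = 6.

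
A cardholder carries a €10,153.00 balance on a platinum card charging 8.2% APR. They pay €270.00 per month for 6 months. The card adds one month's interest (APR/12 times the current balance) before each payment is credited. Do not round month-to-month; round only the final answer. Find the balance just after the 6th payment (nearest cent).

Monthly rate r = 8.2%/12 = 0.683333% = 0.00683333.
Each month: B ← B·(1+r) − €270.00.
Month 1: interest €69.38; balance after payment €9,952.38.
Month 2: interest €68.01; balance after payment €9,750.39.
Month 3: interest €66.63; balance after payment €9,547.01.
Month 4: interest €65.24; balance after payment €9,342.25.
Month 5: interest €63.84; balance after payment €9,136.09.
Month 6: interest €62.43; balance after payment €8,928.52.

€8,928.52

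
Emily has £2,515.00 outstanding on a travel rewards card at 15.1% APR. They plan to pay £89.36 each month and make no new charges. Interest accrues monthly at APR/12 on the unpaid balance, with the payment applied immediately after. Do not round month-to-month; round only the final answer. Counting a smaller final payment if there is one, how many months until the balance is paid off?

35 payments

Monthly rate r = 15.1%/12 = 1.25833% = 0.0125833.
Recurrence: B ← B·(1+r) − £89.36.
Month 1: interest £31.65; balance after payment £2,457.29.
Month 2: interest £30.92; balance after payment £2,398.85.
Closed form: n = −ln(1 − rB₀/P)/ln(1+r) = −ln(0.64585)/ln(1.01258) ≈ 34.962, so the balance reaches zero during payment 35.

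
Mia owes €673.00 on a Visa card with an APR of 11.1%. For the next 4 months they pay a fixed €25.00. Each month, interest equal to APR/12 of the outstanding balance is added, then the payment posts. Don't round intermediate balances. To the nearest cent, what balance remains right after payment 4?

€596.85

Monthly rate r = 11.1%/12 = 0.925% = 0.00925.
Each month: B ← B·(1+r) − €25.00.
Month 1: interest €6.23; balance after payment €654.23.
Month 2: interest €6.05; balance after payment €635.28.
Month 3: interest €5.88; balance after payment €616.15.
Month 4: interest €5.70; balance after payment €596.85.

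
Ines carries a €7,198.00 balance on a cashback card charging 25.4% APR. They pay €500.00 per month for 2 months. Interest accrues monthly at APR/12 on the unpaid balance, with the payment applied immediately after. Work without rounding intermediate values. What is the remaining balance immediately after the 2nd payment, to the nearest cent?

€6,495.36

Monthly rate r = 25.4%/12 = 2.11667% = 0.0211667.
Each month: B ← B·(1+r) − €500.00.
Month 1: interest €152.36; balance after payment €6,850.36.
Month 2: interest €145.00; balance after payment €6,495.36.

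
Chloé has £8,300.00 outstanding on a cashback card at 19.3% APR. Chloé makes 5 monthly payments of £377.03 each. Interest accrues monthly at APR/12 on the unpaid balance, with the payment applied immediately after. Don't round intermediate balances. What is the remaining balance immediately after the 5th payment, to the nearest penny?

Monthly rate r = 19.3%/12 = 1.60833% = 0.0160833.
Each month: B ← B·(1+r) − £377.03.
Month 1: interest £133.49; balance after payment £8,056.46.
Month 2: interest £129.57; balance after payment £7,809.01.
Month 3: interest £125.59; balance after payment £7,557.57.
Month 4: interest £121.55; balance after payment £7,302.09.
Month 5: interest £117.44; balance after payment £7,042.50.

£7,042.50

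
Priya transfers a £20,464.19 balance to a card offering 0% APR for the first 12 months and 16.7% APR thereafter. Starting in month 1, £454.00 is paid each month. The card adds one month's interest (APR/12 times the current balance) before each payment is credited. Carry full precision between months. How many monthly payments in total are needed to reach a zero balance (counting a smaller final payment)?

Promo months 1–12 at r₀ = 0%/12 = 0; months 13+ at r₁ = 16.7%/12 = 0.0139167.
After month 12 (no interest yet): B = £20,464.19 − 12·£454.00 = £15,016.19.
Then at r₁ with £454.00/mo: n₂ = −ln(1 − r₁·B/P)/ln(1+r₁) ≈ 44.62 → 45 more payments.

57 payments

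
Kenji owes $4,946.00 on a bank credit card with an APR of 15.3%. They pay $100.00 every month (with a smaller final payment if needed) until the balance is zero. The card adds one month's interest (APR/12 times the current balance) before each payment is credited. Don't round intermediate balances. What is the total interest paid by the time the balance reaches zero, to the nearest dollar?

$2,915

Monthly rate r = 15.3%/12 = 1.275% = 0.01275.
Payoff takes n = ⌈−ln(1 − rB₀/P)/ln(1+r)⌉ = ⌈78.608⌉ = 79 payments; the last is $60.95.
Total paid = 78·$100.00 + $60.95 = $7,860.95.
Total interest = total paid − principal = $7,860.95 − $4,946.00 = $2,914.95.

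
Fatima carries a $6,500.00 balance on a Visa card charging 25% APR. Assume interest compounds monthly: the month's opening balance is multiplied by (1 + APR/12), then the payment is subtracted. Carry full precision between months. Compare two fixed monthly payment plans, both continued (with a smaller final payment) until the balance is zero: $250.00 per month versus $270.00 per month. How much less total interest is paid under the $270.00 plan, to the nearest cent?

$342.02

Monthly rate r = 25%/12 = 2.08333% = 0.0208333.
At $250.00/mo: n = ⌈−ln(1 − rB₀/P)/ln(1+r)⌉ = 38 payments (last $209.44); total interest = total paid − $6,500.00 = $2,959.44.
At $270.00/mo: 34 payments (last $207.42); total interest $2,617.42.
Interest saved = $2,959.44 − $2,617.42 = $342.02.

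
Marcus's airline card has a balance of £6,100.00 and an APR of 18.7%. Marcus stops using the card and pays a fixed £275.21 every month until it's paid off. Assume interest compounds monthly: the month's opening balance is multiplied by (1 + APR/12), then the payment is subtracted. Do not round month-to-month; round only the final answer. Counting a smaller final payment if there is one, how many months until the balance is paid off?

Monthly rate r = 18.7%/12 = 1.55833% = 0.0155833.
Recurrence: B ← B·(1+r) − £275.21.
Month 1: interest £95.06; balance after payment £5,919.85.
Month 2: interest £92.25; balance after payment £5,736.89.
Closed form: n = −ln(1 − rB₀/P)/ln(1+r) = −ln(0.6546)/ln(1.01558) ≈ 27.403, so the balance reaches zero during payment 28.

28 payments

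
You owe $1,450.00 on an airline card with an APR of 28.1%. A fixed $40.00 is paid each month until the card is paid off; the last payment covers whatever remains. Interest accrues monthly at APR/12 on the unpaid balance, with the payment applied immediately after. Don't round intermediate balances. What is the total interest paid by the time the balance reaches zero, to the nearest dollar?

$1,815

Monthly rate r = 28.1%/12 = 2.34167% = 0.0234167.
Payoff takes n = ⌈−ln(1 − rB₀/P)/ln(1+r)⌉ = ⌈81.632⌉ = 82 payments; the last is $25.38.
Total paid = 81·$40.00 + $25.38 = $3,265.38.
Total interest = total paid − principal = $3,265.38 − $1,450.00 = $1,815.38.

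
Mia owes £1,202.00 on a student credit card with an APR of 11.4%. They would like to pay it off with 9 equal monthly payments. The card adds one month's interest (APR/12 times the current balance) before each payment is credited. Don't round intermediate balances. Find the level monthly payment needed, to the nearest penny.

Monthly rate r = 11.4%/12 = 0.95% = 0.0095.
Level-payment amortization: P = B₀·r / (1 − (1+r)^(−n)) = 1202.00·0.0095 / (1 − 1.0095^(−9)).
Denominator 1 − (1+r)^(−9) = 0.0815762825.
P = 11.419 / 0.0815762825 ≈ 139.98.

£139.98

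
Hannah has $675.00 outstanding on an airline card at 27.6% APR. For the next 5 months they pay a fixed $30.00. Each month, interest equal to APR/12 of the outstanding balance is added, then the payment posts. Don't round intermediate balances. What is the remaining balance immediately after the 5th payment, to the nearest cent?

$599.22

Monthly rate r = 27.6%/12 = 2.3% = 0.023.
Each month: B ← B·(1+r) − $30.00.
Month 1: interest $15.53; balance after payment $660.52.
Month 2: interest $15.19; balance after payment $645.72.
Month 3: interest $14.85; balance after payment $630.57.
Month 4: interest $14.50; balance after payment $615.07.
Month 5: interest $14.15; balance after payment $599.22.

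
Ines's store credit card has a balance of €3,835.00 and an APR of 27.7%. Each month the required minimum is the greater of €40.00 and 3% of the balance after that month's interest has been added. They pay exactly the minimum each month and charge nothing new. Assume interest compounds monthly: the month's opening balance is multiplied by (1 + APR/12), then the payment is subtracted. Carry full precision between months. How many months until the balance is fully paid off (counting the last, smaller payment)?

203 months

Monthly rate r = 27.7%/12 = 2.30833% = 0.0230833.
While 3% of the post-interest balance exceeds €40.00, each month B ← (B·(1+r))·(1 − 0.03), i.e. B shrinks by the factor (1+r)·0.97 = 0.99239.
This holds for months 1–142. Entering month 143 the balance is €1,296.33; 3% of the post-interest balance is now below €40.00, so the flat €40.00 minimum applies from here.
From month 143 a fixed €40.00 at rate r clears €1,296.33 in 61 more payments. Total: 142 + 61 = 203 months.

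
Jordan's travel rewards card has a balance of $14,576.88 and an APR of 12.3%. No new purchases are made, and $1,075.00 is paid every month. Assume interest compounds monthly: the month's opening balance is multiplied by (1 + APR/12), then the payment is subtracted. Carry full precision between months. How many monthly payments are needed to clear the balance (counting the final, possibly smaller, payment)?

Monthly rate r = 12.3%/12 = 1.025% = 0.01025.
Recurrence: B ← B·(1+r) − $1,075.00.
Month 1: interest $149.41; balance after payment $13,651.29.
Month 2: interest $139.93; balance after payment $12,716.22.
Closed form: n = −ln(1 − rB₀/P)/ln(1+r) = −ln(0.86101)/ln(1.01025) ≈ 14.674, so the balance reaches zero during payment 15.

15 months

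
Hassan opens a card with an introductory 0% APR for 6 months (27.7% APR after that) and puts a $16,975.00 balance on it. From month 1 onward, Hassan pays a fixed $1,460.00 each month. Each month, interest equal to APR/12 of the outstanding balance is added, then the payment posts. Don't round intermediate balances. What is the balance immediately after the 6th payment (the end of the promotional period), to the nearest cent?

$8,215.00

Promo months 1–6 at r₀ = 0%/12 = 0; months 7+ at r₁ = 27.7%/12 = 0.0230833.
After month 6 (no interest yet): B = $16,975.00 − 6·$1,460.00 = $8,215.00.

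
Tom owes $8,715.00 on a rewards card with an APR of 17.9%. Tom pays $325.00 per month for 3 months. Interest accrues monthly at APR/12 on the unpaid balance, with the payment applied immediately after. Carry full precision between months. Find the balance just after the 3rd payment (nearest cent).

$8,121.23

Monthly rate r = 17.9%/12 = 1.49167% = 0.0149167.
Each month: B ← B·(1+r) − $325.00.
Month 1: interest $130.00; balance after payment $8,520.00.
Month 2: interest $127.09; balance after payment $8,322.09.
Month 3: interest $124.14; balance after payment $8,121.23.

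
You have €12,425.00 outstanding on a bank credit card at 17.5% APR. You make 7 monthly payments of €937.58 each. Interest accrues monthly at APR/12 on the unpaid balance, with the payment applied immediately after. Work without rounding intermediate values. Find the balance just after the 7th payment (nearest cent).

Monthly rate r = 17.5%/12 = 1.45833% = 0.0145833.
Each month: B ← B·(1+r) − €937.58.
Month 1: interest €181.20; balance after payment €11,668.62.
Month 2: interest €170.17; balance after payment €10,901.21.
Month 3: interest €158.98; balance after payment €10,122.60.
Month 4: interest €147.62; balance after payment €9,332.64.
Month 5: interest €136.10; balance after payment €8,531.16.
Month 6: interest €124.41; balance after payment €7,718.00.
Month 7: interest €112.55; balance after payment €6,892.97.

€6,892.97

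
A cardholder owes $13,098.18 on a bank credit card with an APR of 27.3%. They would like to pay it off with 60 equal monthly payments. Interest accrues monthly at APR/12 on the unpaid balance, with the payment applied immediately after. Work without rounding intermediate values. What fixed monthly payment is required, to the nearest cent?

$402.31

Monthly rate r = 27.3%/12 = 2.275% = 0.02275.
Level-payment amortization: P = B₀·r / (1 − (1+r)^(−n)) = 13098.18·0.02275 / (1 − 1.02275^(−60)).
Denominator 1 − (1+r)^(−60) = 0.740683167.
P = 297.984 / 0.740683167 ≈ 402.31.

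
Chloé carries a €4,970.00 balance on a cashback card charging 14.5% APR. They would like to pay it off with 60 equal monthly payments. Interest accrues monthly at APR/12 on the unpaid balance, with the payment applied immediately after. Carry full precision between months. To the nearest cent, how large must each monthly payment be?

€116.94

Monthly rate r = 14.5%/12 = 1.20833% = 0.0120833.
Level-payment amortization: P = B₀·r / (1 − (1+r)^(−n)) = 4970.00·0.0120833 / (1 − 1.01208^(−60)).
Denominator 1 − (1+r)^(−60) = 0.513566346.
P = 60.0542 / 0.513566346 ≈ 116.94.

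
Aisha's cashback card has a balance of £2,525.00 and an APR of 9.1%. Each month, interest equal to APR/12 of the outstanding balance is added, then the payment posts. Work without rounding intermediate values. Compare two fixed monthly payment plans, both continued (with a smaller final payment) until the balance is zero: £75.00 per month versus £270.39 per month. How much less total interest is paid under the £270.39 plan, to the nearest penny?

£297.48

Monthly rate r = 9.1%/12 = 0.758333% = 0.00758333.
At £75.00/mo: n = ⌈−ln(1 − rB₀/P)/ln(1+r)⌉ = 40 payments (last £1.47); total interest = total paid − £2,525.00 = £401.47.
At £270.39/mo: 10 payments (last £195.48); total interest £103.99.
Interest saved = £401.47 − £103.99 = £297.48.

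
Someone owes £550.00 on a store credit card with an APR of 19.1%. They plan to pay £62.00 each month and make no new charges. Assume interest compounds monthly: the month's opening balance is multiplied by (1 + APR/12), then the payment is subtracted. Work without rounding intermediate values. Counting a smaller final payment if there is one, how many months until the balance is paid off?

Monthly rate r = 19.1%/12 = 1.59167% = 0.0159167.
Recurrence: B ← B·(1+r) − £62.00.
Month 1: interest £8.75; balance after payment £496.75.
Month 2: interest £7.91; balance after payment £442.66.
Closed form: n = −ln(1 − rB₀/P)/ln(1+r) = −ln(0.8588)/ln(1.01592) ≈ 9.639, so the balance reaches zero during payment 10.

10 payments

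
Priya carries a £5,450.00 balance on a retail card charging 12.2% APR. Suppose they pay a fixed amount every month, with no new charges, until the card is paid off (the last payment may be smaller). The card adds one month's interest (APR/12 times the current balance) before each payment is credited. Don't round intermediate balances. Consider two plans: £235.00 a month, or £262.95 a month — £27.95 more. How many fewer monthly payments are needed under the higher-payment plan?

Monthly rate r = 12.2%/12 = 1.01667% = 0.0101667.
At £235.00/mo: n = ⌈−ln(1 − rB₀/P)/ln(1+r)⌉ = 27 payments (last £137.38); total interest = total paid − £5,450.00 = £797.38.
At £262.95/mo: 24 payments (last £103.75); total interest £701.60.
Payments saved = 27 − 24 = 3.

3 fewer payments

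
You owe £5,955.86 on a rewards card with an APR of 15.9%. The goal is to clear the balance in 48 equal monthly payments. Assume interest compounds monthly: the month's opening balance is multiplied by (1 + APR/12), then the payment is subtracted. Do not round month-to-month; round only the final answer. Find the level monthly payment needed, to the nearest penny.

£168.49

Monthly rate r = 15.9%/12 = 1.325% = 0.01325.
Level-payment amortization: P = B₀·r / (1 − (1+r)^(−n)) = 5955.86·0.01325 / (1 − 1.01325^(−48)).
Denominator 1 − (1+r)^(−48) = 0.468378417.
P = 78.9151 / 0.468378417 ≈ 168.49.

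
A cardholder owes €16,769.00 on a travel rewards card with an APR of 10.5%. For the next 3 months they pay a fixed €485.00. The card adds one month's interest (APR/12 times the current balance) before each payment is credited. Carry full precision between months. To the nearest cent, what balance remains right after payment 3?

€15,745.28

Monthly rate r = 10.5%/12 = 0.875% = 0.00875.
Each month: B ← B·(1+r) − €485.00.
Month 1: interest €146.73; balance after payment €16,430.73.
Month 2: interest €143.77; balance after payment €16,089.50.
Month 3: interest €140.78; balance after payment €15,745.28.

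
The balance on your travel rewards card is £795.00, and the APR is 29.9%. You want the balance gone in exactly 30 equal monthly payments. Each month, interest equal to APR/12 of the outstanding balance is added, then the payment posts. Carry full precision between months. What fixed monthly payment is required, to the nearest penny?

Monthly rate r = 29.9%/12 = 2.49167% = 0.0249167.
Level-payment amortization: P = B₀·r / (1 − (1+r)^(−n)) = 795.00·0.0249167 / (1 − 1.02492^(−30)).
Denominator 1 − (1+r)^(−30) = 0.522093061.
P = 19.8087 / 0.522093061 ≈ 37.94.

£37.94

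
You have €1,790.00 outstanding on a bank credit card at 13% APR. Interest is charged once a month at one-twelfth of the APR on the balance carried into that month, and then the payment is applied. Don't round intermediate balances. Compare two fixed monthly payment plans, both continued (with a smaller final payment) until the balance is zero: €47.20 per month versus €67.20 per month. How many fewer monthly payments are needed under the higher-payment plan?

18 fewer payments

Monthly rate r = 13%/12 = 1.08333% = 0.0108333.
At €47.20/mo: n = ⌈−ln(1 − rB₀/P)/ln(1+r)⌉ = 50 payments (last €4.75); total interest = total paid − €1,790.00 = €527.55.
At €67.20/mo: 32 payments (last €40.29); total interest €333.49.
Payments saved = 50 − 32 = 18.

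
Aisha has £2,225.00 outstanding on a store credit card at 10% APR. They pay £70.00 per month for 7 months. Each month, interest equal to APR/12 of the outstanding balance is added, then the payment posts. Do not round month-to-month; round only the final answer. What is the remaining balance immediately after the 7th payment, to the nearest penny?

Monthly rate r = 10%/12 = 0.833333% = 0.00833333.
Each month: B ← B·(1+r) − £70.00.
Month 1: interest £18.54; balance after payment £2,173.54.
Month 2: interest £18.11; balance after payment £2,121.65.
Month 3: interest £17.68; balance after payment £2,069.33.
Month 4: interest £17.24; balance after payment £2,016.58.
Month 5: interest £16.80; balance after payment £1,963.38.
Month 6: interest £16.36; balance after payment £1,909.75.
Month 7: interest £15.91; balance after payment £1,855.66.

£1,855.66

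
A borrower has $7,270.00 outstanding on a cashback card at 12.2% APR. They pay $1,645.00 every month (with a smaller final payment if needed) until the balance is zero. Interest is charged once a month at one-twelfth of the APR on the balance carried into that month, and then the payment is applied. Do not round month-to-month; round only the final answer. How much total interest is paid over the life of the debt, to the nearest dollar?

$208

Monthly rate r = 12.2%/12 = 1.01667% = 0.0101667.
Payoff takes n = ⌈−ln(1 − rB₀/P)/ln(1+r)⌉ = ⌈4.545⌉ = 5 payments; the last is $898.20.
Total paid = 4·$1,645.00 + $898.20 = $7,478.20.
Total interest = total paid − principal = $7,478.20 − $7,270.00 = $208.20.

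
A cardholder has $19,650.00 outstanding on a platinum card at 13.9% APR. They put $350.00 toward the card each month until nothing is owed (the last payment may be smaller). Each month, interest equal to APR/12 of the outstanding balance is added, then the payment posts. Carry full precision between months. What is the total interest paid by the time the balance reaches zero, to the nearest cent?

Monthly rate r = 13.9%/12 = 1.15833% = 0.0115833.
Payoff takes n = ⌈−ln(1 − rB₀/P)/ln(1+r)⌉ = ⌈91.236⌉ = 92 payments; the last is $82.90.
Total paid = 91·$350.00 + $82.90 = $31,932.90.
Total interest = total paid − principal = $31,932.90 − $19,650.00 = $12,282.90.

$12,282.90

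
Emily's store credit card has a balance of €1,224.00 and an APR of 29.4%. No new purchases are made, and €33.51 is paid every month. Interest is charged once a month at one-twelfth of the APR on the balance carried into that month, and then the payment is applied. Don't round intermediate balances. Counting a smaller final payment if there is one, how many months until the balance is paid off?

Monthly rate r = 29.4%/12 = 2.45% = 0.0245.
Recurrence: B ← B·(1+r) − €33.51.
Month 1: interest €29.99; balance after payment €1,220.48.
Month 2: interest €29.90; balance after payment €1,216.87.
Closed form: n = −ln(1 − rB₀/P)/ln(1+r) = −ln(0.1051)/ln(1.0245) ≈ 93.073, so the balance reaches zero during payment 94.

94 months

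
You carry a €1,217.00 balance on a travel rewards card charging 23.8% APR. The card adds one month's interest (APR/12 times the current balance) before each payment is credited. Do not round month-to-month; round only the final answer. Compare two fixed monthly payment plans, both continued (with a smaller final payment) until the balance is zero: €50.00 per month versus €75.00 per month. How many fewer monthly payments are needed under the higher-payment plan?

14 fewer payments

Monthly rate r = 23.8%/12 = 1.98333% = 0.0198333.
At €50.00/mo: n = ⌈−ln(1 − rB₀/P)/ln(1+r)⌉ = 34 payments (last €28.44); total interest = total paid − €1,217.00 = €461.44.
At €75.00/mo: 20 payments (last €58.22); total interest €266.22.
Payments saved = 34 − 20 = 14.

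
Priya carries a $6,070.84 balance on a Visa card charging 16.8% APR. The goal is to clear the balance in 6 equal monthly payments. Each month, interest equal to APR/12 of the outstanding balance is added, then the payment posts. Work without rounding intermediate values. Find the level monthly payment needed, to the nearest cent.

Monthly rate r = 16.8%/12 = 1.4% = 0.014.
Level-payment amortization: P = B₀·r / (1 − (1+r)^(−n)) = 6070.84·0.014 / (1 − 1.014^(−6)).
Denominator 1 − (1+r)^(−6) = 0.0800329557.
P = 84.9918 / 0.0800329557 ≈ 1061.96.

$1,061.96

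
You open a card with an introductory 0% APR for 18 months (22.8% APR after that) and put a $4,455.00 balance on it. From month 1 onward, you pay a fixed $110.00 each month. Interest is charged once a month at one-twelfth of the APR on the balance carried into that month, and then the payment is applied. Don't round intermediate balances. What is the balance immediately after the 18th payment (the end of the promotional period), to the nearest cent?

$2,475.00

Promo months 1–18 at r₀ = 0%/12 = 0; months 19+ at r₁ = 22.8%/12 = 0.019.
After month 18 (no interest yet): B = $4,455.00 − 18·$110.00 = $2,475.00.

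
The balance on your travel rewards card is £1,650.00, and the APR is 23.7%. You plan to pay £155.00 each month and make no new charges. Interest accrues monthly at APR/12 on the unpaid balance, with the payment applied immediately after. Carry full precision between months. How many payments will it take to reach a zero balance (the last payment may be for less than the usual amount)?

Monthly rate r = 23.7%/12 = 1.975% = 0.01975.
Recurrence: B ← B·(1+r) − £155.00.
Month 1: interest £32.59; balance after payment £1,527.59.
Month 2: interest £30.17; balance after payment £1,402.76.
Closed form: n = −ln(1 − rB₀/P)/ln(1+r) = −ln(0.78976)/ln(1.01975) ≈ 12.068, so the balance reaches zero during payment 13.

13 payments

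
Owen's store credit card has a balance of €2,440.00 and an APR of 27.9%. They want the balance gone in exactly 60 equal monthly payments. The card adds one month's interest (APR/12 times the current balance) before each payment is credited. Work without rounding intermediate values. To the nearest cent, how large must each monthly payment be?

Monthly rate r = 27.9%/12 = 2.325% = 0.02325.
Level-payment amortization: P = B₀·r / (1 − (1+r)^(−n)) = 2440.00·0.02325 / (1 − 1.02325^(−60)).
Denominator 1 − (1+r)^(−60) = 0.748177344.
P = 56.73 / 0.748177344 ≈ 75.82.

€75.82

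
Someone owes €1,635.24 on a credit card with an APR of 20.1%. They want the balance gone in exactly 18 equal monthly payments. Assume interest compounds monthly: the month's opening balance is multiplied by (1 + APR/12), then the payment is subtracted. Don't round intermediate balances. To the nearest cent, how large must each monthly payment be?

Monthly rate r = 20.1%/12 = 1.675% = 0.01675.
Level-payment amortization: P = B₀·r / (1 − (1+r)^(−n)) = 1635.24·0.01675 / (1 − 1.01675^(−18)).
Denominator 1 − (1+r)^(−18) = 0.258442655.
P = 27.3903 / 0.258442655 ≈ 105.98.

€105.98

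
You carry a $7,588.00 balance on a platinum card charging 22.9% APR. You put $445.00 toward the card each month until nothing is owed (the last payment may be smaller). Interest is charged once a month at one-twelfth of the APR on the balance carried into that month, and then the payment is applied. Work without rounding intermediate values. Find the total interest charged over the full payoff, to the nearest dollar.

$1,679

Monthly rate r = 22.9%/12 = 1.90833% = 0.0190833.
Payoff takes n = ⌈−ln(1 − rB₀/P)/ln(1+r)⌉ = ⌈20.824⌉ = 21 payments; the last is $367.12.
Total paid = 20·$445.00 + $367.12 = $9,267.12.
Total interest = total paid − principal = $9,267.12 − $7,588.00 = $1,679.12.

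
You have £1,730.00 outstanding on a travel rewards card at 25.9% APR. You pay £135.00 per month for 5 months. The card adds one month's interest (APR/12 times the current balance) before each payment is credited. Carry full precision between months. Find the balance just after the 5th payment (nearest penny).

£1,220.16

Monthly rate r = 25.9%/12 = 2.15833% = 0.0215833.
Each month: B ← B·(1+r) − £135.00.
Month 1: interest £37.34; balance after payment £1,632.34.
Month 2: interest £35.23; balance after payment £1,532.57.
Month 3: interest £33.08; balance after payment £1,430.65.
Month 4: interest £30.88; balance after payment £1,326.53.
Month 5: interest £28.63; balance after payment £1,220.16.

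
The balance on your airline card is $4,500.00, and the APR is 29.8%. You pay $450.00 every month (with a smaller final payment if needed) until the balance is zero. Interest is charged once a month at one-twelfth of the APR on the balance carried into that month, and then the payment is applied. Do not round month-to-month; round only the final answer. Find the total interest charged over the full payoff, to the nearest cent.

Monthly rate r = 29.8%/12 = 2.48333% = 0.0248333.
Payoff takes n = ⌈−ln(1 − rB₀/P)/ln(1+r)⌉ = ⌈11.637⌉ = 12 payments; the last is $288.05.
Total paid = 11·$450.00 + $288.05 = $5,238.05.
Total interest = total paid − principal = $5,238.05 − $4,500.00 = $738.05.

$738.05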